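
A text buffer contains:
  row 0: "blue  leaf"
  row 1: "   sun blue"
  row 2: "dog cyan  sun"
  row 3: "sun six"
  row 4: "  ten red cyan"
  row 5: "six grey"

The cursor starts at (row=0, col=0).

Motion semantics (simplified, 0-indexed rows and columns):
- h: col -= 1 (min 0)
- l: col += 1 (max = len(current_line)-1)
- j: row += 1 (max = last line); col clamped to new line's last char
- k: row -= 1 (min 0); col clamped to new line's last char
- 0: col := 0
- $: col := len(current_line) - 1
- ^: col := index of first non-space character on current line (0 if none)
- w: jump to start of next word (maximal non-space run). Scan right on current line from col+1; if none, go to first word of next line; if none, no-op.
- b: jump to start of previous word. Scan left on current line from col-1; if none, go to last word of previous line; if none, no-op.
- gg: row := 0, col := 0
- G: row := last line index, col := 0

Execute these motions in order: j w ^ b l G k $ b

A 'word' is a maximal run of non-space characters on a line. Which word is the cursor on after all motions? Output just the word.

After 1 (j): row=1 col=0 char='_'
After 2 (w): row=1 col=3 char='s'
After 3 (^): row=1 col=3 char='s'
After 4 (b): row=0 col=6 char='l'
After 5 (l): row=0 col=7 char='e'
After 6 (G): row=5 col=0 char='s'
After 7 (k): row=4 col=0 char='_'
After 8 ($): row=4 col=13 char='n'
After 9 (b): row=4 col=10 char='c'

Answer: cyan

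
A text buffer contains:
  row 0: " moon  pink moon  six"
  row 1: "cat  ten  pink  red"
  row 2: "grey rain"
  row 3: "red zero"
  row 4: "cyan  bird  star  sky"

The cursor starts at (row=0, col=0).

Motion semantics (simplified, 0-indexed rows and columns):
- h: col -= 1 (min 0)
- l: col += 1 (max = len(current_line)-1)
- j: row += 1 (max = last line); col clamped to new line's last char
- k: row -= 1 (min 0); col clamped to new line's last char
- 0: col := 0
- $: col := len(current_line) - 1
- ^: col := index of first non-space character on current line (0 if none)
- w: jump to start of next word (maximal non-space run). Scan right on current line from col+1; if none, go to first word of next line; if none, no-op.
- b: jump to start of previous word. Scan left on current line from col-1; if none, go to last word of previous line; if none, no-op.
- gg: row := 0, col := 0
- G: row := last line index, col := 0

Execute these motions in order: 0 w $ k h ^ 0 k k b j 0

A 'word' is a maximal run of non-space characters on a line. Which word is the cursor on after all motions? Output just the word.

Answer: cat

Derivation:
After 1 (0): row=0 col=0 char='_'
After 2 (w): row=0 col=1 char='m'
After 3 ($): row=0 col=20 char='x'
After 4 (k): row=0 col=20 char='x'
After 5 (h): row=0 col=19 char='i'
After 6 (^): row=0 col=1 char='m'
After 7 (0): row=0 col=0 char='_'
After 8 (k): row=0 col=0 char='_'
After 9 (k): row=0 col=0 char='_'
After 10 (b): row=0 col=0 char='_'
After 11 (j): row=1 col=0 char='c'
After 12 (0): row=1 col=0 char='c'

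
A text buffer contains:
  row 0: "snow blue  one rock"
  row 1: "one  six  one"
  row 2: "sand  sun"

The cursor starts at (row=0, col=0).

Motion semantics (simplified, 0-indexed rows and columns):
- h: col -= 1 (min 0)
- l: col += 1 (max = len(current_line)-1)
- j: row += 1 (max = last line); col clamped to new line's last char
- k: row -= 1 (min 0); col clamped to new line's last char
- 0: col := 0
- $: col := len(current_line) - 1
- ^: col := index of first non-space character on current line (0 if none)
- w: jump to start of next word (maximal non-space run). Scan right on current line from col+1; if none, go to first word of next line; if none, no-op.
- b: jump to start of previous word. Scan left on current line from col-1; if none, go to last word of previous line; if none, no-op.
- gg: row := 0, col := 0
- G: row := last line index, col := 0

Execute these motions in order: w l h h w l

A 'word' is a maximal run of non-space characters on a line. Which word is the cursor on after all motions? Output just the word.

Answer: blue

Derivation:
After 1 (w): row=0 col=5 char='b'
After 2 (l): row=0 col=6 char='l'
After 3 (h): row=0 col=5 char='b'
After 4 (h): row=0 col=4 char='_'
After 5 (w): row=0 col=5 char='b'
After 6 (l): row=0 col=6 char='l'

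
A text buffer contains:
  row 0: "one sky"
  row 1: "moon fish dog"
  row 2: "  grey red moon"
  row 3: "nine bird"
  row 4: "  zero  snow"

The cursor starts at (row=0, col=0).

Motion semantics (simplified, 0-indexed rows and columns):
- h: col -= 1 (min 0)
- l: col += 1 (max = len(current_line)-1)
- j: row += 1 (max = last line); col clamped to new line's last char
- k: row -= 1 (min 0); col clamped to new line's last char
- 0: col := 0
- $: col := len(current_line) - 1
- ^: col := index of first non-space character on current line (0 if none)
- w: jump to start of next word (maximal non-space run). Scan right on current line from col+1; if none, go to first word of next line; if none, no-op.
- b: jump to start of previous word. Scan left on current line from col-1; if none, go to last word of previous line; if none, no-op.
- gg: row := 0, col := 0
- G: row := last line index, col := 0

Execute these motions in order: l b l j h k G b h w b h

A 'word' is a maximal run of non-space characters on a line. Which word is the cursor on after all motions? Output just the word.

After 1 (l): row=0 col=1 char='n'
After 2 (b): row=0 col=0 char='o'
After 3 (l): row=0 col=1 char='n'
After 4 (j): row=1 col=1 char='o'
After 5 (h): row=1 col=0 char='m'
After 6 (k): row=0 col=0 char='o'
After 7 (G): row=4 col=0 char='_'
After 8 (b): row=3 col=5 char='b'
After 9 (h): row=3 col=4 char='_'
After 10 (w): row=3 col=5 char='b'
After 11 (b): row=3 col=0 char='n'
After 12 (h): row=3 col=0 char='n'

Answer: nine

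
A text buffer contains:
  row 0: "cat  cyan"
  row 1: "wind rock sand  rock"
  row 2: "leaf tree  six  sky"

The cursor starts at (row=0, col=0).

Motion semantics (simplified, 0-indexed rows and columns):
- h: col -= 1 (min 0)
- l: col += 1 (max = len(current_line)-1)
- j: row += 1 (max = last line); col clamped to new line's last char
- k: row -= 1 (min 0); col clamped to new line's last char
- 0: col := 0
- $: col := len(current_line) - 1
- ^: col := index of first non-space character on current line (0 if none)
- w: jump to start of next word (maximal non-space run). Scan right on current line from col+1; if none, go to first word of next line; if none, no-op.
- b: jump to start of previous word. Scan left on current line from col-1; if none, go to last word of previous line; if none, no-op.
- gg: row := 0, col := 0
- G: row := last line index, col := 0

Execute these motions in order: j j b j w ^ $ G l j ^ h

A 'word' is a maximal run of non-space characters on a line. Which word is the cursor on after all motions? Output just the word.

After 1 (j): row=1 col=0 char='w'
After 2 (j): row=2 col=0 char='l'
After 3 (b): row=1 col=16 char='r'
After 4 (j): row=2 col=16 char='s'
After 5 (w): row=2 col=16 char='s'
After 6 (^): row=2 col=0 char='l'
After 7 ($): row=2 col=18 char='y'
After 8 (G): row=2 col=0 char='l'
After 9 (l): row=2 col=1 char='e'
After 10 (j): row=2 col=1 char='e'
After 11 (^): row=2 col=0 char='l'
After 12 (h): row=2 col=0 char='l'

Answer: leaf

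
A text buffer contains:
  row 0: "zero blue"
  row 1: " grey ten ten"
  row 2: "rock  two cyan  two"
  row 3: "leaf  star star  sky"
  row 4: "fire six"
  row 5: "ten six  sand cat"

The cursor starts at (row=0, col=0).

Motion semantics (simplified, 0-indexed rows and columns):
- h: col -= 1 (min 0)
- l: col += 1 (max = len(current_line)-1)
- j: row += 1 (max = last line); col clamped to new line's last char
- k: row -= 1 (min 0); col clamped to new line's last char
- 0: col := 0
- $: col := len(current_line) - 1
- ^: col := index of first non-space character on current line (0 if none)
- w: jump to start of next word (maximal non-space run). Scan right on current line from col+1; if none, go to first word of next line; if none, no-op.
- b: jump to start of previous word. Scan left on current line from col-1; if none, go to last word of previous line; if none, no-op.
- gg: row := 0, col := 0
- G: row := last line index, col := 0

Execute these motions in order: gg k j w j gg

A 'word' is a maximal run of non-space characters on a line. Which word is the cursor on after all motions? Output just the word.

After 1 (gg): row=0 col=0 char='z'
After 2 (k): row=0 col=0 char='z'
After 3 (j): row=1 col=0 char='_'
After 4 (w): row=1 col=1 char='g'
After 5 (j): row=2 col=1 char='o'
After 6 (gg): row=0 col=0 char='z'

Answer: zero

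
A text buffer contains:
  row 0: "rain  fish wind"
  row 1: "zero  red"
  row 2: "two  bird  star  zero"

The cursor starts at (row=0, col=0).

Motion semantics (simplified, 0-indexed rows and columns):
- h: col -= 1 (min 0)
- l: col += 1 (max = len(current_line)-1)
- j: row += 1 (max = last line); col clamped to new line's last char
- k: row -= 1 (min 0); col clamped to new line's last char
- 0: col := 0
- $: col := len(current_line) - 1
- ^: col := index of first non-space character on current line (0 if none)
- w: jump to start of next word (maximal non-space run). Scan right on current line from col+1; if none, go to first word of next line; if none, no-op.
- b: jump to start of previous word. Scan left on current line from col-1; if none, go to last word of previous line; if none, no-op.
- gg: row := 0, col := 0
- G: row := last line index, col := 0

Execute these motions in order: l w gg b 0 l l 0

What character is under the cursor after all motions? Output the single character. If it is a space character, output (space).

Answer: r

Derivation:
After 1 (l): row=0 col=1 char='a'
After 2 (w): row=0 col=6 char='f'
After 3 (gg): row=0 col=0 char='r'
After 4 (b): row=0 col=0 char='r'
After 5 (0): row=0 col=0 char='r'
After 6 (l): row=0 col=1 char='a'
After 7 (l): row=0 col=2 char='i'
After 8 (0): row=0 col=0 char='r'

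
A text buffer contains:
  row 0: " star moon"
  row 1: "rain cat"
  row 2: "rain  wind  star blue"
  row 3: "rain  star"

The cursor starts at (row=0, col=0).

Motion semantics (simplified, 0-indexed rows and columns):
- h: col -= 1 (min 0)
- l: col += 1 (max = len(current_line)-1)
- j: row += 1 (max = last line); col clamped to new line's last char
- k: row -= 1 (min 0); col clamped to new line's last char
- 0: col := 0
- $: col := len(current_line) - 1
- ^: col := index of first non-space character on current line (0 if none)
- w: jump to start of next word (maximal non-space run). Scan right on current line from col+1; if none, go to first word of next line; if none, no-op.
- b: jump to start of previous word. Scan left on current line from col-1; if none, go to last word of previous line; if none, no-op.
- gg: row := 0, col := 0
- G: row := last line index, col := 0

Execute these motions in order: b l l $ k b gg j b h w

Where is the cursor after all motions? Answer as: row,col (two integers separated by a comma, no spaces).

Answer: 0,6

Derivation:
After 1 (b): row=0 col=0 char='_'
After 2 (l): row=0 col=1 char='s'
After 3 (l): row=0 col=2 char='t'
After 4 ($): row=0 col=9 char='n'
After 5 (k): row=0 col=9 char='n'
After 6 (b): row=0 col=6 char='m'
After 7 (gg): row=0 col=0 char='_'
After 8 (j): row=1 col=0 char='r'
After 9 (b): row=0 col=6 char='m'
After 10 (h): row=0 col=5 char='_'
After 11 (w): row=0 col=6 char='m'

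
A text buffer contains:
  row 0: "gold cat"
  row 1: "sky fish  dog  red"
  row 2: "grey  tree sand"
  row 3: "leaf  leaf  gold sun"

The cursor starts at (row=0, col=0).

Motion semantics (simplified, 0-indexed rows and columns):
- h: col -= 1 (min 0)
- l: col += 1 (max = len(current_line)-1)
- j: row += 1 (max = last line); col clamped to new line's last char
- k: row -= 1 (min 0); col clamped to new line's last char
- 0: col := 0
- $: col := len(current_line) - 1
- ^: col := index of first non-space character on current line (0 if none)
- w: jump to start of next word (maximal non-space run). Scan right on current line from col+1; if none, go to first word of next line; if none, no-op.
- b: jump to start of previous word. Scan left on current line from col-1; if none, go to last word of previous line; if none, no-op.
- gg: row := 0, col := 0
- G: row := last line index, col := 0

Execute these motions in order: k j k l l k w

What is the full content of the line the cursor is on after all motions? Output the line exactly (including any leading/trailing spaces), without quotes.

After 1 (k): row=0 col=0 char='g'
After 2 (j): row=1 col=0 char='s'
After 3 (k): row=0 col=0 char='g'
After 4 (l): row=0 col=1 char='o'
After 5 (l): row=0 col=2 char='l'
After 6 (k): row=0 col=2 char='l'
After 7 (w): row=0 col=5 char='c'

Answer: gold cat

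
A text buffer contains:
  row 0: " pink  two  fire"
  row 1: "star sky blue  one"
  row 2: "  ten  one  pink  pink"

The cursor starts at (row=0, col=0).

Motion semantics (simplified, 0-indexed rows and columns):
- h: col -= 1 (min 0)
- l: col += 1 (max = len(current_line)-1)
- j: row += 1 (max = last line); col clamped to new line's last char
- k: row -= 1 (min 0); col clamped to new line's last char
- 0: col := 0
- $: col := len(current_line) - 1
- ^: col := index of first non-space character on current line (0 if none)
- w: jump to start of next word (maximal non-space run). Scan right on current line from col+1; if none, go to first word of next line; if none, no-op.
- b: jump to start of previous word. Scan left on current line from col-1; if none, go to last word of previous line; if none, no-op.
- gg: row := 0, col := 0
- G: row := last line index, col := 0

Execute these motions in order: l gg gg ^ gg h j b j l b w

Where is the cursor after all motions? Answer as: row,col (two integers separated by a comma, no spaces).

After 1 (l): row=0 col=1 char='p'
After 2 (gg): row=0 col=0 char='_'
After 3 (gg): row=0 col=0 char='_'
After 4 (^): row=0 col=1 char='p'
After 5 (gg): row=0 col=0 char='_'
After 6 (h): row=0 col=0 char='_'
After 7 (j): row=1 col=0 char='s'
After 8 (b): row=0 col=12 char='f'
After 9 (j): row=1 col=12 char='e'
After 10 (l): row=1 col=13 char='_'
After 11 (b): row=1 col=9 char='b'
After 12 (w): row=1 col=15 char='o'

Answer: 1,15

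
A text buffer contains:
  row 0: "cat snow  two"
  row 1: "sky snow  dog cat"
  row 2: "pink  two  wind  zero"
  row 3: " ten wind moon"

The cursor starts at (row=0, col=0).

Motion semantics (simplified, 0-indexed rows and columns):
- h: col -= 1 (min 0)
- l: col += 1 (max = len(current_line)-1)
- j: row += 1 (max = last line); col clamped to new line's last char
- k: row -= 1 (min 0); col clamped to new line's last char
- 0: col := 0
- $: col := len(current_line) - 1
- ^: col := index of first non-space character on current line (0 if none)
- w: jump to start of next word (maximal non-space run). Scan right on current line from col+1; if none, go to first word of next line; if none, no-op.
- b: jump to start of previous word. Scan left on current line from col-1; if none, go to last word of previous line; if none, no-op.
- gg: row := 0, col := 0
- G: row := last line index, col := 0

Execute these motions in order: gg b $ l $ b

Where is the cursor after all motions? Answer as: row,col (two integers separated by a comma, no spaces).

Answer: 0,10

Derivation:
After 1 (gg): row=0 col=0 char='c'
After 2 (b): row=0 col=0 char='c'
After 3 ($): row=0 col=12 char='o'
After 4 (l): row=0 col=12 char='o'
After 5 ($): row=0 col=12 char='o'
After 6 (b): row=0 col=10 char='t'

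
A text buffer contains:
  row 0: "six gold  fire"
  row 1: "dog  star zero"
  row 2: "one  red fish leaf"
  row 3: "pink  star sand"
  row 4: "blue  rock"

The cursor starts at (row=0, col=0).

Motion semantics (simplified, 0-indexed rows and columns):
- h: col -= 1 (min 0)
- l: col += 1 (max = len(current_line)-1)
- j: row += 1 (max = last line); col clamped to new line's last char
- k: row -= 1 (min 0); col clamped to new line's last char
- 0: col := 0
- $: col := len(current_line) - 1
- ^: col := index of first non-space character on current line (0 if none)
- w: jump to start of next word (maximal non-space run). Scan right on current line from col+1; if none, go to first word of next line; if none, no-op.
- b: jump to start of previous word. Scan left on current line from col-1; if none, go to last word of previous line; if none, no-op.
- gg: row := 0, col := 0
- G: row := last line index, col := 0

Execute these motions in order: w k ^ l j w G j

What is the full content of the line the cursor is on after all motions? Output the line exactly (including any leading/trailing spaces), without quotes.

Answer: blue  rock

Derivation:
After 1 (w): row=0 col=4 char='g'
After 2 (k): row=0 col=4 char='g'
After 3 (^): row=0 col=0 char='s'
After 4 (l): row=0 col=1 char='i'
After 5 (j): row=1 col=1 char='o'
After 6 (w): row=1 col=5 char='s'
After 7 (G): row=4 col=0 char='b'
After 8 (j): row=4 col=0 char='b'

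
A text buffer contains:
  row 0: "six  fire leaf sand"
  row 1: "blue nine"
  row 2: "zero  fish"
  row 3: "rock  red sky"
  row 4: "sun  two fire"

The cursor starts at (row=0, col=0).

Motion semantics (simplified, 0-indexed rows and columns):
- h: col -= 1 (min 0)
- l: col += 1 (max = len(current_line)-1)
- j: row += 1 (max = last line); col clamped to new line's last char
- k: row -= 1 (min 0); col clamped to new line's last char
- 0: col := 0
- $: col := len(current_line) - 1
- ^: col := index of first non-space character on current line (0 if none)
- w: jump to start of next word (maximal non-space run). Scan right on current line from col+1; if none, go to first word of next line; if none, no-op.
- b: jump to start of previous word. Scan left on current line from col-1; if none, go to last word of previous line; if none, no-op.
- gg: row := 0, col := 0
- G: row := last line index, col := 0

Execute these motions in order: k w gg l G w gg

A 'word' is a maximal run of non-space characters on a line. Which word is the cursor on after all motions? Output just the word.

Answer: six

Derivation:
After 1 (k): row=0 col=0 char='s'
After 2 (w): row=0 col=5 char='f'
After 3 (gg): row=0 col=0 char='s'
After 4 (l): row=0 col=1 char='i'
After 5 (G): row=4 col=0 char='s'
After 6 (w): row=4 col=5 char='t'
After 7 (gg): row=0 col=0 char='s'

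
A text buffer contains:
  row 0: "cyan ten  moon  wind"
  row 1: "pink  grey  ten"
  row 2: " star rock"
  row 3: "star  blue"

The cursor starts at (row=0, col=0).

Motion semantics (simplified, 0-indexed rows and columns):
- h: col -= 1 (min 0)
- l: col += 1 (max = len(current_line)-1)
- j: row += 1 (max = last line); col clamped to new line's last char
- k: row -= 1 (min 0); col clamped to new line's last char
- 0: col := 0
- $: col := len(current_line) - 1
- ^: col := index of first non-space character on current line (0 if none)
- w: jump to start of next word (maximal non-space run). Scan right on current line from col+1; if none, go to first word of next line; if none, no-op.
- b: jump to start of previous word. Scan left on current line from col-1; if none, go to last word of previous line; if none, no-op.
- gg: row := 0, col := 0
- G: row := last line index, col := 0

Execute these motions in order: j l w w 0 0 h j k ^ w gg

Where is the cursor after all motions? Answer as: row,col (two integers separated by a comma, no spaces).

After 1 (j): row=1 col=0 char='p'
After 2 (l): row=1 col=1 char='i'
After 3 (w): row=1 col=6 char='g'
After 4 (w): row=1 col=12 char='t'
After 5 (0): row=1 col=0 char='p'
After 6 (0): row=1 col=0 char='p'
After 7 (h): row=1 col=0 char='p'
After 8 (j): row=2 col=0 char='_'
After 9 (k): row=1 col=0 char='p'
After 10 (^): row=1 col=0 char='p'
After 11 (w): row=1 col=6 char='g'
After 12 (gg): row=0 col=0 char='c'

Answer: 0,0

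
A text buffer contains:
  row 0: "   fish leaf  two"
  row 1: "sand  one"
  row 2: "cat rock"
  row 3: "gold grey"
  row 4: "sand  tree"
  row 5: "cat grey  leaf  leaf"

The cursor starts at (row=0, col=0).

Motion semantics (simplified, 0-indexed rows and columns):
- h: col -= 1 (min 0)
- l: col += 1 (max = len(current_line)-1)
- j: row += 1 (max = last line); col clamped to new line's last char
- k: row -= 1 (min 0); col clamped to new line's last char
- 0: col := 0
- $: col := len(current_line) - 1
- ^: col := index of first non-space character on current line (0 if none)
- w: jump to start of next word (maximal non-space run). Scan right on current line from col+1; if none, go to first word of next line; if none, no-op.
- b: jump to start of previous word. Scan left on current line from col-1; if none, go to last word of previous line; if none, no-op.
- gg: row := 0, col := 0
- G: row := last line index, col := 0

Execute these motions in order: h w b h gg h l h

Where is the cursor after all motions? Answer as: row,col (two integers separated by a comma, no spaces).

Answer: 0,0

Derivation:
After 1 (h): row=0 col=0 char='_'
After 2 (w): row=0 col=3 char='f'
After 3 (b): row=0 col=3 char='f'
After 4 (h): row=0 col=2 char='_'
After 5 (gg): row=0 col=0 char='_'
After 6 (h): row=0 col=0 char='_'
After 7 (l): row=0 col=1 char='_'
After 8 (h): row=0 col=0 char='_'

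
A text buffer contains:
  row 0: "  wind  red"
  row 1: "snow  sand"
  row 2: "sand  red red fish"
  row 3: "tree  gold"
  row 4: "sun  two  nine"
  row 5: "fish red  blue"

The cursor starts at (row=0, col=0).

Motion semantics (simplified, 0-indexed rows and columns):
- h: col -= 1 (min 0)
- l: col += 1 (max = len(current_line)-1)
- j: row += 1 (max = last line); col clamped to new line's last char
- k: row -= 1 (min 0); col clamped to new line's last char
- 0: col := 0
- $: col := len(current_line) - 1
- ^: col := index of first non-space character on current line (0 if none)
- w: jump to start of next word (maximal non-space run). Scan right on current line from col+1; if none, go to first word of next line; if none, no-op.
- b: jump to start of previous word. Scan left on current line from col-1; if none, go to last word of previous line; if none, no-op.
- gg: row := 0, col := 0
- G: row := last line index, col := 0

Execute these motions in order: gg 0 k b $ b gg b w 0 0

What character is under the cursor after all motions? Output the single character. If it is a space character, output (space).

Answer: (space)

Derivation:
After 1 (gg): row=0 col=0 char='_'
After 2 (0): row=0 col=0 char='_'
After 3 (k): row=0 col=0 char='_'
After 4 (b): row=0 col=0 char='_'
After 5 ($): row=0 col=10 char='d'
After 6 (b): row=0 col=8 char='r'
After 7 (gg): row=0 col=0 char='_'
After 8 (b): row=0 col=0 char='_'
After 9 (w): row=0 col=2 char='w'
After 10 (0): row=0 col=0 char='_'
After 11 (0): row=0 col=0 char='_'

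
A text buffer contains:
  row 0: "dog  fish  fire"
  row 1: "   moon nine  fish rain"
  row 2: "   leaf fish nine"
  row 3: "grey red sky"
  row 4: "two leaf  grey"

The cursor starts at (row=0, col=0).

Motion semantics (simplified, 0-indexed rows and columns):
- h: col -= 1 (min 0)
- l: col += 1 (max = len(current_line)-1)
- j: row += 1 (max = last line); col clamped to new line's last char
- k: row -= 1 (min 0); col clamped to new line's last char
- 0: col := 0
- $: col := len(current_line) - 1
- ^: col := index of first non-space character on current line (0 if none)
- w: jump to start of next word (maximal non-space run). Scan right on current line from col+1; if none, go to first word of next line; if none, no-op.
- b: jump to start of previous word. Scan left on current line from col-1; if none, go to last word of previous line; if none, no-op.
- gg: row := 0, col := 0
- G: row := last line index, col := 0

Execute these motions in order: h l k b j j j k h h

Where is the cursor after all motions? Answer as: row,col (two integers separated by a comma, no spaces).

After 1 (h): row=0 col=0 char='d'
After 2 (l): row=0 col=1 char='o'
After 3 (k): row=0 col=1 char='o'
After 4 (b): row=0 col=0 char='d'
After 5 (j): row=1 col=0 char='_'
After 6 (j): row=2 col=0 char='_'
After 7 (j): row=3 col=0 char='g'
After 8 (k): row=2 col=0 char='_'
After 9 (h): row=2 col=0 char='_'
After 10 (h): row=2 col=0 char='_'

Answer: 2,0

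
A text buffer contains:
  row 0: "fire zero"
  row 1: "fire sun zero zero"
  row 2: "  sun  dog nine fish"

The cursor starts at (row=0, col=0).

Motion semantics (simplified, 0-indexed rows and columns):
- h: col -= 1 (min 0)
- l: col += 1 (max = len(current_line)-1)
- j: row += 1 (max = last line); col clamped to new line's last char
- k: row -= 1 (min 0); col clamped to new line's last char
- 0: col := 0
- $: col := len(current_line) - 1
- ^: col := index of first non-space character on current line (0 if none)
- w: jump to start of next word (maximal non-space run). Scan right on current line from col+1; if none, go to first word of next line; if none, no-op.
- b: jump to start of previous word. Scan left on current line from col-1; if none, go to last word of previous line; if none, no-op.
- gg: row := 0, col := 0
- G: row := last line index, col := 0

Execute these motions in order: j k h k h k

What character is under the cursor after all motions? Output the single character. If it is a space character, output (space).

After 1 (j): row=1 col=0 char='f'
After 2 (k): row=0 col=0 char='f'
After 3 (h): row=0 col=0 char='f'
After 4 (k): row=0 col=0 char='f'
After 5 (h): row=0 col=0 char='f'
After 6 (k): row=0 col=0 char='f'

Answer: f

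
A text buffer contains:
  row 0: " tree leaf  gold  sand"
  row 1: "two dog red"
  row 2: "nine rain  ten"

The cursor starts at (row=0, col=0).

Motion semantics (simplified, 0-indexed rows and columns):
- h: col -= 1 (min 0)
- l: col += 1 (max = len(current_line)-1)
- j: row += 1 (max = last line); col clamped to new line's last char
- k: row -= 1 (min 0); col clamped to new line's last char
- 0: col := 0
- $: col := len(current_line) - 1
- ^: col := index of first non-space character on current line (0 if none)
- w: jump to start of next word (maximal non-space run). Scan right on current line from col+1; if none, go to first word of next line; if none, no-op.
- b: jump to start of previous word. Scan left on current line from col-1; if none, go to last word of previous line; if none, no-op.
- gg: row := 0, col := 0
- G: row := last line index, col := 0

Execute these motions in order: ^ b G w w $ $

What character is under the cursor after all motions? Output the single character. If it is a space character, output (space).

After 1 (^): row=0 col=1 char='t'
After 2 (b): row=0 col=1 char='t'
After 3 (G): row=2 col=0 char='n'
After 4 (w): row=2 col=5 char='r'
After 5 (w): row=2 col=11 char='t'
After 6 ($): row=2 col=13 char='n'
After 7 ($): row=2 col=13 char='n'

Answer: n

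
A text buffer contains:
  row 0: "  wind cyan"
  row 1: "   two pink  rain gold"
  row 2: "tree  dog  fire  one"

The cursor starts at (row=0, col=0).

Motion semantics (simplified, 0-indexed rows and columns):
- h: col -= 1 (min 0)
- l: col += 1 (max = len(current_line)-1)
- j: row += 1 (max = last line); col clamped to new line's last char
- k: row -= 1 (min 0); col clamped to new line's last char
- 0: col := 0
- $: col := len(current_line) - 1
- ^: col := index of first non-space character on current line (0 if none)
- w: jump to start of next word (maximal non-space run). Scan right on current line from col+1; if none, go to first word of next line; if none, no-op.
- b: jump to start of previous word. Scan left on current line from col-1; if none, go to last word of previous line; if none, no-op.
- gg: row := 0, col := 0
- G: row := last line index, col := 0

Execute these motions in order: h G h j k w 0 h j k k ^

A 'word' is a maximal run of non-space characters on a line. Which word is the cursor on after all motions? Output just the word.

After 1 (h): row=0 col=0 char='_'
After 2 (G): row=2 col=0 char='t'
After 3 (h): row=2 col=0 char='t'
After 4 (j): row=2 col=0 char='t'
After 5 (k): row=1 col=0 char='_'
After 6 (w): row=1 col=3 char='t'
After 7 (0): row=1 col=0 char='_'
After 8 (h): row=1 col=0 char='_'
After 9 (j): row=2 col=0 char='t'
After 10 (k): row=1 col=0 char='_'
After 11 (k): row=0 col=0 char='_'
After 12 (^): row=0 col=2 char='w'

Answer: wind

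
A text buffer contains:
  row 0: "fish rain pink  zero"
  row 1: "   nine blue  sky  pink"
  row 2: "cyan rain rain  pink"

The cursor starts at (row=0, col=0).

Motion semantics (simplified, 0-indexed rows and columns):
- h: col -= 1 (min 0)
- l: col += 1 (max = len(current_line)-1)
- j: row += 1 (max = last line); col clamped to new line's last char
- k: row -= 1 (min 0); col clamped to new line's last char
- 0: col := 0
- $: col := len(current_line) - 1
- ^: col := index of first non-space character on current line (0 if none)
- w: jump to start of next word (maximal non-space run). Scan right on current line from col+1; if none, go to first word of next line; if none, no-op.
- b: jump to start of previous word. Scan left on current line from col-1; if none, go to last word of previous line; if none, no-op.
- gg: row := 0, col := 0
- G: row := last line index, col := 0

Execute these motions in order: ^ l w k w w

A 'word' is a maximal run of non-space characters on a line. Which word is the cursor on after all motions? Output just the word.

After 1 (^): row=0 col=0 char='f'
After 2 (l): row=0 col=1 char='i'
After 3 (w): row=0 col=5 char='r'
After 4 (k): row=0 col=5 char='r'
After 5 (w): row=0 col=10 char='p'
After 6 (w): row=0 col=16 char='z'

Answer: zero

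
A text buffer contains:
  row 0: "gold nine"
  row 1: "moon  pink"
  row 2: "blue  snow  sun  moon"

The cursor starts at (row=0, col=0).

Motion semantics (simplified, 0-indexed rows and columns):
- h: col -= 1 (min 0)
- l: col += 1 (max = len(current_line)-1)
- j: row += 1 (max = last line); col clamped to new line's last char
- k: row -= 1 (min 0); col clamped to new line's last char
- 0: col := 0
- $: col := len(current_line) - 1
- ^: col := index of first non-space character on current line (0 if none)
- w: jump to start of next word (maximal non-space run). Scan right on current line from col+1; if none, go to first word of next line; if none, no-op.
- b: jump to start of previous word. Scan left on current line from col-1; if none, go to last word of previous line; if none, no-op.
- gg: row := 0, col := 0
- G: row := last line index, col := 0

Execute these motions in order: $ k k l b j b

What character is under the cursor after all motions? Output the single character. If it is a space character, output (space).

After 1 ($): row=0 col=8 char='e'
After 2 (k): row=0 col=8 char='e'
After 3 (k): row=0 col=8 char='e'
After 4 (l): row=0 col=8 char='e'
After 5 (b): row=0 col=5 char='n'
After 6 (j): row=1 col=5 char='_'
After 7 (b): row=1 col=0 char='m'

Answer: m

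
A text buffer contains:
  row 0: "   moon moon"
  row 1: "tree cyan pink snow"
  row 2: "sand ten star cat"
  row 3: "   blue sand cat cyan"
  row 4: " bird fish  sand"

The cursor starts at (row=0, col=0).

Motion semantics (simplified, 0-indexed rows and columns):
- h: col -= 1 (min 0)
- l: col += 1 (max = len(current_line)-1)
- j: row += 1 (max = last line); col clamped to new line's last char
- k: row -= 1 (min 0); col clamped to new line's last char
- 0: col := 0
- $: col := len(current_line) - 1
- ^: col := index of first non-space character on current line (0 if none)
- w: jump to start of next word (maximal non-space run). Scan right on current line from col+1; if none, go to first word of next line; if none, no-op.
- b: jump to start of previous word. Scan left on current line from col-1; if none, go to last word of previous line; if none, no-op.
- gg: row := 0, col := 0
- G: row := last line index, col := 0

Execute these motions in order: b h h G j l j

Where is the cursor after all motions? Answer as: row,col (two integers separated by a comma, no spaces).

Answer: 4,1

Derivation:
After 1 (b): row=0 col=0 char='_'
After 2 (h): row=0 col=0 char='_'
After 3 (h): row=0 col=0 char='_'
After 4 (G): row=4 col=0 char='_'
After 5 (j): row=4 col=0 char='_'
After 6 (l): row=4 col=1 char='b'
After 7 (j): row=4 col=1 char='b'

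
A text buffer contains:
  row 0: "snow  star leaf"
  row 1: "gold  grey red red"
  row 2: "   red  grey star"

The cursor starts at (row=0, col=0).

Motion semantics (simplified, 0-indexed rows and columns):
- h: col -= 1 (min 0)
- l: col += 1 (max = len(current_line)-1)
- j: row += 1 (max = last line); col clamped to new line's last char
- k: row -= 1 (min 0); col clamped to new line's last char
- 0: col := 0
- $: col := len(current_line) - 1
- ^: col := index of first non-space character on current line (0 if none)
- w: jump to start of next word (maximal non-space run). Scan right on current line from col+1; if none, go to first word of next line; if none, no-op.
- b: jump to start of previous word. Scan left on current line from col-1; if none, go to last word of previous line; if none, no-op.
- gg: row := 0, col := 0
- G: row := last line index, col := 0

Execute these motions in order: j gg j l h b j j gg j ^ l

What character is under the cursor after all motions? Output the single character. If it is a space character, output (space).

Answer: o

Derivation:
After 1 (j): row=1 col=0 char='g'
After 2 (gg): row=0 col=0 char='s'
After 3 (j): row=1 col=0 char='g'
After 4 (l): row=1 col=1 char='o'
After 5 (h): row=1 col=0 char='g'
After 6 (b): row=0 col=11 char='l'
After 7 (j): row=1 col=11 char='r'
After 8 (j): row=2 col=11 char='y'
After 9 (gg): row=0 col=0 char='s'
After 10 (j): row=1 col=0 char='g'
After 11 (^): row=1 col=0 char='g'
After 12 (l): row=1 col=1 char='o'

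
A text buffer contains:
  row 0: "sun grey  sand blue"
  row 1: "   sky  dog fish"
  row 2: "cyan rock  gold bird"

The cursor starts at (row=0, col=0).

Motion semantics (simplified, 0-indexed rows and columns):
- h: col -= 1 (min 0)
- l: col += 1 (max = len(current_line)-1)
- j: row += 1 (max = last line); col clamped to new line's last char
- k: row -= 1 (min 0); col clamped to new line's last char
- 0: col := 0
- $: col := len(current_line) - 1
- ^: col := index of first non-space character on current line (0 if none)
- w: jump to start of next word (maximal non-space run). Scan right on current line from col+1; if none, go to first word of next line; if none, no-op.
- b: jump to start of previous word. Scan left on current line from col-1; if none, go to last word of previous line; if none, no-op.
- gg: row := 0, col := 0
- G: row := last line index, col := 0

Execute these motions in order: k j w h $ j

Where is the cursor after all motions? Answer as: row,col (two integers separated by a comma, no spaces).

Answer: 2,15

Derivation:
After 1 (k): row=0 col=0 char='s'
After 2 (j): row=1 col=0 char='_'
After 3 (w): row=1 col=3 char='s'
After 4 (h): row=1 col=2 char='_'
After 5 ($): row=1 col=15 char='h'
After 6 (j): row=2 col=15 char='_'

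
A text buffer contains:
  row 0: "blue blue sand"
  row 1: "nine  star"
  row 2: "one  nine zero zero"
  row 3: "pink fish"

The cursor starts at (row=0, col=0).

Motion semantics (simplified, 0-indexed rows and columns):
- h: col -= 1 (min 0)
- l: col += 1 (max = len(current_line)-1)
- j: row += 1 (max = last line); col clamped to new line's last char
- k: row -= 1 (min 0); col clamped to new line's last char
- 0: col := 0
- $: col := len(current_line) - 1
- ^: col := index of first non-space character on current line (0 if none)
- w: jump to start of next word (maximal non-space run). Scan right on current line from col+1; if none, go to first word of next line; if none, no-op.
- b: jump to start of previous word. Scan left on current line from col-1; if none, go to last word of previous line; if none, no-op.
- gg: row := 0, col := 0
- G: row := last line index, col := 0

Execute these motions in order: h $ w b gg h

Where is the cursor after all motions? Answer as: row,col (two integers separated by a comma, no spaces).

Answer: 0,0

Derivation:
After 1 (h): row=0 col=0 char='b'
After 2 ($): row=0 col=13 char='d'
After 3 (w): row=1 col=0 char='n'
After 4 (b): row=0 col=10 char='s'
After 5 (gg): row=0 col=0 char='b'
After 6 (h): row=0 col=0 char='b'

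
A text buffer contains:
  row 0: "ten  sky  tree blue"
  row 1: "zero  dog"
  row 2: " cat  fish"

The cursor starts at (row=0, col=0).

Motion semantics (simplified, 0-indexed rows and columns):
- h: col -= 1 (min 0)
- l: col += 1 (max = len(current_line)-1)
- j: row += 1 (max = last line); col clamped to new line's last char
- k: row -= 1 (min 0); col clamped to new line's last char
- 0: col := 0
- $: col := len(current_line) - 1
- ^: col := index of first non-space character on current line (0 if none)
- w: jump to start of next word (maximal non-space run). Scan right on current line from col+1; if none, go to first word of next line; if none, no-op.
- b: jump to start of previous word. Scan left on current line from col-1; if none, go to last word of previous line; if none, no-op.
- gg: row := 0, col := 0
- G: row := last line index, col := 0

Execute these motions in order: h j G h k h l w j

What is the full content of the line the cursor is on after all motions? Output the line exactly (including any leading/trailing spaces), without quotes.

After 1 (h): row=0 col=0 char='t'
After 2 (j): row=1 col=0 char='z'
After 3 (G): row=2 col=0 char='_'
After 4 (h): row=2 col=0 char='_'
After 5 (k): row=1 col=0 char='z'
After 6 (h): row=1 col=0 char='z'
After 7 (l): row=1 col=1 char='e'
After 8 (w): row=1 col=6 char='d'
After 9 (j): row=2 col=6 char='f'

Answer:  cat  fish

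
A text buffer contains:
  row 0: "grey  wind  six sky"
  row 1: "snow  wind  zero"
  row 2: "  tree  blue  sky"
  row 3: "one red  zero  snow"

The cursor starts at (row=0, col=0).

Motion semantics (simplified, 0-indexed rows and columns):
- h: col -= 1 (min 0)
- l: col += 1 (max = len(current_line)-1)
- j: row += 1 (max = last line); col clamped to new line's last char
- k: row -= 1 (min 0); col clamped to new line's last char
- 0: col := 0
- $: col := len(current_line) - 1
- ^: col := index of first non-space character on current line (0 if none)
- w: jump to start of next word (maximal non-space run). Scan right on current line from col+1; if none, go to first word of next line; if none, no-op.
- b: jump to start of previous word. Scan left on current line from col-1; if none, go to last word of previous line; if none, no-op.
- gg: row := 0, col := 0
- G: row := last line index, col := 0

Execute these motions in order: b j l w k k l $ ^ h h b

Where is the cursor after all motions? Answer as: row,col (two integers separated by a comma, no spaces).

After 1 (b): row=0 col=0 char='g'
After 2 (j): row=1 col=0 char='s'
After 3 (l): row=1 col=1 char='n'
After 4 (w): row=1 col=6 char='w'
After 5 (k): row=0 col=6 char='w'
After 6 (k): row=0 col=6 char='w'
After 7 (l): row=0 col=7 char='i'
After 8 ($): row=0 col=18 char='y'
After 9 (^): row=0 col=0 char='g'
After 10 (h): row=0 col=0 char='g'
After 11 (h): row=0 col=0 char='g'
After 12 (b): row=0 col=0 char='g'

Answer: 0,0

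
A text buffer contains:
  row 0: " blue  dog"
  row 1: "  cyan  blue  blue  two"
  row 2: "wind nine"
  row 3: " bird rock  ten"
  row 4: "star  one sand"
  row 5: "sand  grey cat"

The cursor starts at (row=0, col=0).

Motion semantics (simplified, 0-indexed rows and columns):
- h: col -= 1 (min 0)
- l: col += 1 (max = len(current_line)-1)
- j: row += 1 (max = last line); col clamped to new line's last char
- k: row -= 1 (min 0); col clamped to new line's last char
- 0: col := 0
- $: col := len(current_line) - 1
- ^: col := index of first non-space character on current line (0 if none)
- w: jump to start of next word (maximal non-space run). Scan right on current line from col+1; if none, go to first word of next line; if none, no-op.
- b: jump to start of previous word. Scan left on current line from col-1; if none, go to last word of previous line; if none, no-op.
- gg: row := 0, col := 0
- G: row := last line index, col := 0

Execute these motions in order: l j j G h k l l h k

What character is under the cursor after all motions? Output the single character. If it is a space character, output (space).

Answer: b

Derivation:
After 1 (l): row=0 col=1 char='b'
After 2 (j): row=1 col=1 char='_'
After 3 (j): row=2 col=1 char='i'
After 4 (G): row=5 col=0 char='s'
After 5 (h): row=5 col=0 char='s'
After 6 (k): row=4 col=0 char='s'
After 7 (l): row=4 col=1 char='t'
After 8 (l): row=4 col=2 char='a'
After 9 (h): row=4 col=1 char='t'
After 10 (k): row=3 col=1 char='b'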